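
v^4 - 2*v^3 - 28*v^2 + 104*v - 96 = (v - 4)*(v - 2)^2*(v + 6)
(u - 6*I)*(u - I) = u^2 - 7*I*u - 6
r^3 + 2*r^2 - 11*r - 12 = (r - 3)*(r + 1)*(r + 4)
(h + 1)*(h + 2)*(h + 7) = h^3 + 10*h^2 + 23*h + 14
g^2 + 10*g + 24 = (g + 4)*(g + 6)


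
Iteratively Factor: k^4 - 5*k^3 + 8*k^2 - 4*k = (k - 2)*(k^3 - 3*k^2 + 2*k) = (k - 2)*(k - 1)*(k^2 - 2*k) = (k - 2)^2*(k - 1)*(k)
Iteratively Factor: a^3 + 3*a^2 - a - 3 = (a - 1)*(a^2 + 4*a + 3) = (a - 1)*(a + 3)*(a + 1)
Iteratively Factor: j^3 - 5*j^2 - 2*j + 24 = (j + 2)*(j^2 - 7*j + 12) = (j - 4)*(j + 2)*(j - 3)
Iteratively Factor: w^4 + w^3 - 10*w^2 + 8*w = (w - 2)*(w^3 + 3*w^2 - 4*w) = (w - 2)*(w + 4)*(w^2 - w) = w*(w - 2)*(w + 4)*(w - 1)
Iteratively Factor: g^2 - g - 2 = (g - 2)*(g + 1)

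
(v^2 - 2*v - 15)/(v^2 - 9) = (v - 5)/(v - 3)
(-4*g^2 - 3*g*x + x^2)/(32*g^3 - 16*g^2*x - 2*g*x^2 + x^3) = (g + x)/(-8*g^2 + 2*g*x + x^2)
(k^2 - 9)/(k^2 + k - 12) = (k + 3)/(k + 4)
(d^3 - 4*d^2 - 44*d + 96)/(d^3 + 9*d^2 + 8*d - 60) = (d - 8)/(d + 5)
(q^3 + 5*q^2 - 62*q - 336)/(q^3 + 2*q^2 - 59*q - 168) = (q + 6)/(q + 3)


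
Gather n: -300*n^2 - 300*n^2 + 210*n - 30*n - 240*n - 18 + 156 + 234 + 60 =-600*n^2 - 60*n + 432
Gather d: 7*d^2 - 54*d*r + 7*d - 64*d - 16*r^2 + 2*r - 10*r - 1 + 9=7*d^2 + d*(-54*r - 57) - 16*r^2 - 8*r + 8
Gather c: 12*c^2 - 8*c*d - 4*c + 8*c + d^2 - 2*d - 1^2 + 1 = 12*c^2 + c*(4 - 8*d) + d^2 - 2*d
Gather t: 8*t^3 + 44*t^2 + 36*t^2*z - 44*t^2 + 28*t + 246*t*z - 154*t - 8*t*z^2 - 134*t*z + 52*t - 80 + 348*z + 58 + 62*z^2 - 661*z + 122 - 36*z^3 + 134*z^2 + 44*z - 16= 8*t^3 + 36*t^2*z + t*(-8*z^2 + 112*z - 74) - 36*z^3 + 196*z^2 - 269*z + 84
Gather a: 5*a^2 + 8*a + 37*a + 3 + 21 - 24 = 5*a^2 + 45*a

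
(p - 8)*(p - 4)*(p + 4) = p^3 - 8*p^2 - 16*p + 128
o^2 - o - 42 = (o - 7)*(o + 6)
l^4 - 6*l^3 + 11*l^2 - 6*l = l*(l - 3)*(l - 2)*(l - 1)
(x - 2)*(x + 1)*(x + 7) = x^3 + 6*x^2 - 9*x - 14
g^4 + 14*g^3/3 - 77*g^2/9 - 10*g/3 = g*(g - 5/3)*(g + 1/3)*(g + 6)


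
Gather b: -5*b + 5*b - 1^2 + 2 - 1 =0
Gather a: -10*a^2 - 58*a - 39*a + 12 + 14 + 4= -10*a^2 - 97*a + 30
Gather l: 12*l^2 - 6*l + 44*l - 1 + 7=12*l^2 + 38*l + 6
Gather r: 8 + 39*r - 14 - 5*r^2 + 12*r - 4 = -5*r^2 + 51*r - 10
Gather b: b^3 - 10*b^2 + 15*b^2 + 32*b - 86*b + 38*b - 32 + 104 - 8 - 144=b^3 + 5*b^2 - 16*b - 80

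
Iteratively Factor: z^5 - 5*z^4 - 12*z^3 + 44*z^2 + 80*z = (z - 5)*(z^4 - 12*z^2 - 16*z) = (z - 5)*(z + 2)*(z^3 - 2*z^2 - 8*z) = (z - 5)*(z - 4)*(z + 2)*(z^2 + 2*z) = (z - 5)*(z - 4)*(z + 2)^2*(z)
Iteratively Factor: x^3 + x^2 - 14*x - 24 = (x - 4)*(x^2 + 5*x + 6) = (x - 4)*(x + 2)*(x + 3)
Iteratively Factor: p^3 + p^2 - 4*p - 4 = (p - 2)*(p^2 + 3*p + 2) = (p - 2)*(p + 2)*(p + 1)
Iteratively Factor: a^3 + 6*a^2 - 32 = (a + 4)*(a^2 + 2*a - 8) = (a - 2)*(a + 4)*(a + 4)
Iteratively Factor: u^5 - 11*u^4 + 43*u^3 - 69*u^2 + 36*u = (u - 3)*(u^4 - 8*u^3 + 19*u^2 - 12*u) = (u - 3)^2*(u^3 - 5*u^2 + 4*u) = (u - 3)^2*(u - 1)*(u^2 - 4*u) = (u - 4)*(u - 3)^2*(u - 1)*(u)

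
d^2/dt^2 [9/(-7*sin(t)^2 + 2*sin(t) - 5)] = 18*(98*sin(t)^4 - 21*sin(t)^3 - 215*sin(t)^2 + 47*sin(t) + 31)/(7*sin(t)^2 - 2*sin(t) + 5)^3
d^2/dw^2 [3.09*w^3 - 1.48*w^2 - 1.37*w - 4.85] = 18.54*w - 2.96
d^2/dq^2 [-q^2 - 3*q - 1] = -2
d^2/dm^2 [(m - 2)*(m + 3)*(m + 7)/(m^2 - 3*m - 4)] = 4*(19*m^3 + 3*m^2 + 219*m - 215)/(m^6 - 9*m^5 + 15*m^4 + 45*m^3 - 60*m^2 - 144*m - 64)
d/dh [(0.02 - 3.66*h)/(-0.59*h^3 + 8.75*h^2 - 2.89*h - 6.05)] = (-4.3188*h^3 + 32.0604*h^2 - 0.35*h + 22.2008)/(0.3481*h^6 - 10.325*h^5 + 79.9727*h^4 - 43.436*h^3 - 97.5229*h^2 + 34.969*h + 36.6025)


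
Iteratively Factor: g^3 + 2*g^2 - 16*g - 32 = (g - 4)*(g^2 + 6*g + 8) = (g - 4)*(g + 4)*(g + 2)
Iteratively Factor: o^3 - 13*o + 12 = (o - 3)*(o^2 + 3*o - 4) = (o - 3)*(o - 1)*(o + 4)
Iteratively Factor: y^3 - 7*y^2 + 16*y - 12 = (y - 2)*(y^2 - 5*y + 6) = (y - 2)^2*(y - 3)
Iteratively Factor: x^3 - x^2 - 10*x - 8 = (x + 2)*(x^2 - 3*x - 4) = (x - 4)*(x + 2)*(x + 1)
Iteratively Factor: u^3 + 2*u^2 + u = (u + 1)*(u^2 + u) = (u + 1)^2*(u)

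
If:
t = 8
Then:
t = 8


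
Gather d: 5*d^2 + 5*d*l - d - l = 5*d^2 + d*(5*l - 1) - l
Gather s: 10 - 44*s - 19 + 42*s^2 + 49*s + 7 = 42*s^2 + 5*s - 2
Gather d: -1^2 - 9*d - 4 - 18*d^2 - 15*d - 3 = -18*d^2 - 24*d - 8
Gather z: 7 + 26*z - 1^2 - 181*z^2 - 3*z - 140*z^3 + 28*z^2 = -140*z^3 - 153*z^2 + 23*z + 6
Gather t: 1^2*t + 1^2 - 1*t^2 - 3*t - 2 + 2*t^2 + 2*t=t^2 - 1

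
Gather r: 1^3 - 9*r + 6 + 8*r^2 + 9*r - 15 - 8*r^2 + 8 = 0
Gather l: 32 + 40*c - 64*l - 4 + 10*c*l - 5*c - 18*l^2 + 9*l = 35*c - 18*l^2 + l*(10*c - 55) + 28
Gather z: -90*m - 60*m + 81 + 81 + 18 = 180 - 150*m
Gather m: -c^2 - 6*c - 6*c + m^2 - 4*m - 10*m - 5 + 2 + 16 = -c^2 - 12*c + m^2 - 14*m + 13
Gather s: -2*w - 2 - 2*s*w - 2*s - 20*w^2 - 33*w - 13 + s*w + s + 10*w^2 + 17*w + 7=s*(-w - 1) - 10*w^2 - 18*w - 8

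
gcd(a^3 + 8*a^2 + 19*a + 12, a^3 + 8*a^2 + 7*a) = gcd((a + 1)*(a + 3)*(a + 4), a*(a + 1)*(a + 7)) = a + 1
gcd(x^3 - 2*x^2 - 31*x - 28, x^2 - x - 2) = x + 1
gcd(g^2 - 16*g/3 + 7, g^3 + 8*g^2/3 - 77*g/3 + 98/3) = g - 7/3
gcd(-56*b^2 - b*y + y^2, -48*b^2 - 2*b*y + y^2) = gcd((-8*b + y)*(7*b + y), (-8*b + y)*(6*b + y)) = -8*b + y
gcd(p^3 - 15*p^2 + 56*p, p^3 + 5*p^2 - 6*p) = p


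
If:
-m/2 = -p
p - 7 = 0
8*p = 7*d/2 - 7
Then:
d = 18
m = 14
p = 7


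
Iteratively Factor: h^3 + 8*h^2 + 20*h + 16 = (h + 2)*(h^2 + 6*h + 8) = (h + 2)*(h + 4)*(h + 2)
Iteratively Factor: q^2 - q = (q - 1)*(q)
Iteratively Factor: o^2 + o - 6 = (o - 2)*(o + 3)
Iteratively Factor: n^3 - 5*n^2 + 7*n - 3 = (n - 3)*(n^2 - 2*n + 1) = (n - 3)*(n - 1)*(n - 1)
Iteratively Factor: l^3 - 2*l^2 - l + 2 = (l - 2)*(l^2 - 1) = (l - 2)*(l - 1)*(l + 1)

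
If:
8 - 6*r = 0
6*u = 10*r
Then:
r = 4/3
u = 20/9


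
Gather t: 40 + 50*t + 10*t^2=10*t^2 + 50*t + 40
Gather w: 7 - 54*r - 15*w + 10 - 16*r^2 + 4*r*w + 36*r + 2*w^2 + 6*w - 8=-16*r^2 - 18*r + 2*w^2 + w*(4*r - 9) + 9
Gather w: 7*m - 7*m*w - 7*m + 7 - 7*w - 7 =w*(-7*m - 7)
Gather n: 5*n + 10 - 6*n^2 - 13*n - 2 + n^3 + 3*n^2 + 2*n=n^3 - 3*n^2 - 6*n + 8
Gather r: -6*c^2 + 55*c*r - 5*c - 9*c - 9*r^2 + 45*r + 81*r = -6*c^2 - 14*c - 9*r^2 + r*(55*c + 126)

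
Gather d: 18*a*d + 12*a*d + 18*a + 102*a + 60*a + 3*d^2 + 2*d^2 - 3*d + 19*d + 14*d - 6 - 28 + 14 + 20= 180*a + 5*d^2 + d*(30*a + 30)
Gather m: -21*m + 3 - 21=-21*m - 18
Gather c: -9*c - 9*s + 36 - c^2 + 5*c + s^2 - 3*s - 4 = -c^2 - 4*c + s^2 - 12*s + 32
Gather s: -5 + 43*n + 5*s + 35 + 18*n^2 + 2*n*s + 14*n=18*n^2 + 57*n + s*(2*n + 5) + 30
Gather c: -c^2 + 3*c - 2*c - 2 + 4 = -c^2 + c + 2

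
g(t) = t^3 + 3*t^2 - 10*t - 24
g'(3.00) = 35.00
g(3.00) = 0.00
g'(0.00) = -10.00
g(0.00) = -24.00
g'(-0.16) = -10.88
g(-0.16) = -22.33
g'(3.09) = 37.18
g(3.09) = 3.25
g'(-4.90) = 32.63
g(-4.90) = -20.62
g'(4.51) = 78.08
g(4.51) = 83.65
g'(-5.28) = 41.96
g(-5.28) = -34.76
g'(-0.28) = -11.44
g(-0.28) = -20.99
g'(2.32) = 20.07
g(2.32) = -18.57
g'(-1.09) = -12.98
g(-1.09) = -10.83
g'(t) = 3*t^2 + 6*t - 10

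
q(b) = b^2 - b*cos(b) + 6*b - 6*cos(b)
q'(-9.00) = -9.85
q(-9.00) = 24.27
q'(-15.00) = -17.39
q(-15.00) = 128.16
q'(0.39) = 8.28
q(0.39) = -3.42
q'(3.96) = 7.33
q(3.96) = 46.25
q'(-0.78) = 0.06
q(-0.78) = -7.78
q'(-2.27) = -0.75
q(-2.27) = -6.07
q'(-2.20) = -0.88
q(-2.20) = -6.12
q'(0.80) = 11.78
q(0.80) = 0.70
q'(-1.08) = -0.97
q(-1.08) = -7.63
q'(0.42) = 8.54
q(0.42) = -3.17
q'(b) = b*sin(b) + 2*b + 6*sin(b) - cos(b) + 6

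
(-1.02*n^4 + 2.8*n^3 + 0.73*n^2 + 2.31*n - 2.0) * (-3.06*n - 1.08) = 3.1212*n^5 - 7.4664*n^4 - 5.2578*n^3 - 7.857*n^2 + 3.6252*n + 2.16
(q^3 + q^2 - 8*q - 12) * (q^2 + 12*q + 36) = q^5 + 13*q^4 + 40*q^3 - 72*q^2 - 432*q - 432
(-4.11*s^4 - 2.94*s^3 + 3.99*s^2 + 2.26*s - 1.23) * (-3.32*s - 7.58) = 13.6452*s^5 + 40.9146*s^4 + 9.0384*s^3 - 37.7474*s^2 - 13.0472*s + 9.3234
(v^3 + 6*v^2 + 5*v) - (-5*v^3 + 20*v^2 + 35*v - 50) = 6*v^3 - 14*v^2 - 30*v + 50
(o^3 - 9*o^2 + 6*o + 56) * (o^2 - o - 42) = o^5 - 10*o^4 - 27*o^3 + 428*o^2 - 308*o - 2352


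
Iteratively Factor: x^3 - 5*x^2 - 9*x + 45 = (x + 3)*(x^2 - 8*x + 15) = (x - 3)*(x + 3)*(x - 5)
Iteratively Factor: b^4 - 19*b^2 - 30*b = (b - 5)*(b^3 + 5*b^2 + 6*b) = (b - 5)*(b + 3)*(b^2 + 2*b) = b*(b - 5)*(b + 3)*(b + 2)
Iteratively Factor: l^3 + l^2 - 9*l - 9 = (l - 3)*(l^2 + 4*l + 3) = (l - 3)*(l + 1)*(l + 3)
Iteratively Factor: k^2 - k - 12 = (k + 3)*(k - 4)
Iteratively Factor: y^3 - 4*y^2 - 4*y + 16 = (y - 4)*(y^2 - 4) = (y - 4)*(y + 2)*(y - 2)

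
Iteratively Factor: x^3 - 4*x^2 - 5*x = (x - 5)*(x^2 + x) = (x - 5)*(x + 1)*(x)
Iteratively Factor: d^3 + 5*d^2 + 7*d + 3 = (d + 1)*(d^2 + 4*d + 3) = (d + 1)*(d + 3)*(d + 1)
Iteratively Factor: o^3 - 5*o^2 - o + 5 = (o + 1)*(o^2 - 6*o + 5) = (o - 1)*(o + 1)*(o - 5)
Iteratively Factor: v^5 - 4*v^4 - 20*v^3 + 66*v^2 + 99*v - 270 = (v + 3)*(v^4 - 7*v^3 + v^2 + 63*v - 90) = (v - 5)*(v + 3)*(v^3 - 2*v^2 - 9*v + 18) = (v - 5)*(v + 3)^2*(v^2 - 5*v + 6) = (v - 5)*(v - 3)*(v + 3)^2*(v - 2)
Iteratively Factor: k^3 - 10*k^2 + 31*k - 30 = (k - 3)*(k^2 - 7*k + 10) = (k - 3)*(k - 2)*(k - 5)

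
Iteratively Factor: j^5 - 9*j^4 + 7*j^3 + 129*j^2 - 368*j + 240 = (j - 5)*(j^4 - 4*j^3 - 13*j^2 + 64*j - 48) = (j - 5)*(j - 1)*(j^3 - 3*j^2 - 16*j + 48) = (j - 5)*(j - 4)*(j - 1)*(j^2 + j - 12) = (j - 5)*(j - 4)*(j - 3)*(j - 1)*(j + 4)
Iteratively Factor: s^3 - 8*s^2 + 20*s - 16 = (s - 2)*(s^2 - 6*s + 8) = (s - 2)^2*(s - 4)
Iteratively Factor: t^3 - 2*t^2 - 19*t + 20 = (t + 4)*(t^2 - 6*t + 5) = (t - 1)*(t + 4)*(t - 5)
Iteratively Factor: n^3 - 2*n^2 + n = (n - 1)*(n^2 - n) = (n - 1)^2*(n)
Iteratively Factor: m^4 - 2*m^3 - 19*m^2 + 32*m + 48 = (m - 3)*(m^3 + m^2 - 16*m - 16) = (m - 4)*(m - 3)*(m^2 + 5*m + 4) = (m - 4)*(m - 3)*(m + 1)*(m + 4)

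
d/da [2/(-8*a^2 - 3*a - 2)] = 2*(16*a + 3)/(8*a^2 + 3*a + 2)^2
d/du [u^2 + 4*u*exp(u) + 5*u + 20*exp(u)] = 4*u*exp(u) + 2*u + 24*exp(u) + 5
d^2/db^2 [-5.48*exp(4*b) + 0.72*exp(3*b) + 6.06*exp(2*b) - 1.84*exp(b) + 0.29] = (-87.68*exp(3*b) + 6.48*exp(2*b) + 24.24*exp(b) - 1.84)*exp(b)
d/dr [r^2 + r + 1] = 2*r + 1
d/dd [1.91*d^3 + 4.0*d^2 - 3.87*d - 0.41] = 5.73*d^2 + 8.0*d - 3.87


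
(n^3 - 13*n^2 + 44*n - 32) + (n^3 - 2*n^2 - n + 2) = 2*n^3 - 15*n^2 + 43*n - 30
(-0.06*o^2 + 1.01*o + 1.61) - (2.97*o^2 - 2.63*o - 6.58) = -3.03*o^2 + 3.64*o + 8.19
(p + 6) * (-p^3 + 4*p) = -p^4 - 6*p^3 + 4*p^2 + 24*p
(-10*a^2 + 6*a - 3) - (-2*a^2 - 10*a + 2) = -8*a^2 + 16*a - 5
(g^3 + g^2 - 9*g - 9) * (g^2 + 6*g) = g^5 + 7*g^4 - 3*g^3 - 63*g^2 - 54*g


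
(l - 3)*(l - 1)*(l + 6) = l^3 + 2*l^2 - 21*l + 18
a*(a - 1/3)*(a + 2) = a^3 + 5*a^2/3 - 2*a/3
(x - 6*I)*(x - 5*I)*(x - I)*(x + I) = x^4 - 11*I*x^3 - 29*x^2 - 11*I*x - 30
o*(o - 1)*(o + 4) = o^3 + 3*o^2 - 4*o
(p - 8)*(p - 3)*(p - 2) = p^3 - 13*p^2 + 46*p - 48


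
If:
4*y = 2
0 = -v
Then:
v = 0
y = 1/2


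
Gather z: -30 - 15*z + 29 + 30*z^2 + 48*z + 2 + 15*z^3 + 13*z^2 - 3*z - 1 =15*z^3 + 43*z^2 + 30*z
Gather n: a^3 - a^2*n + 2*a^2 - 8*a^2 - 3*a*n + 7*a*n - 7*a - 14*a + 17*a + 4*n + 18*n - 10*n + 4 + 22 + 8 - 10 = a^3 - 6*a^2 - 4*a + n*(-a^2 + 4*a + 12) + 24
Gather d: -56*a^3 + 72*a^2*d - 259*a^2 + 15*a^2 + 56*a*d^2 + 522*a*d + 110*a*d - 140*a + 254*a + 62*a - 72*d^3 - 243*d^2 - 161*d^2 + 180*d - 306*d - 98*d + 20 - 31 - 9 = -56*a^3 - 244*a^2 + 176*a - 72*d^3 + d^2*(56*a - 404) + d*(72*a^2 + 632*a - 224) - 20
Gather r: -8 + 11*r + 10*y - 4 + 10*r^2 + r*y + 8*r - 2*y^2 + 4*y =10*r^2 + r*(y + 19) - 2*y^2 + 14*y - 12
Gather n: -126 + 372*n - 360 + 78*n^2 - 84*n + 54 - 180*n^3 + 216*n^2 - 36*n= -180*n^3 + 294*n^2 + 252*n - 432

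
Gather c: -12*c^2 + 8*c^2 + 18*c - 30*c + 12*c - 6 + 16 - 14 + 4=-4*c^2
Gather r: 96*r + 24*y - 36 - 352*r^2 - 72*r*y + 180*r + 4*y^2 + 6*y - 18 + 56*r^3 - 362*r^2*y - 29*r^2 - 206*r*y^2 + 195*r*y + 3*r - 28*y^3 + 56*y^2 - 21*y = 56*r^3 + r^2*(-362*y - 381) + r*(-206*y^2 + 123*y + 279) - 28*y^3 + 60*y^2 + 9*y - 54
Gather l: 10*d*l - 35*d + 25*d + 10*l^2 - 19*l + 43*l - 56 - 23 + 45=-10*d + 10*l^2 + l*(10*d + 24) - 34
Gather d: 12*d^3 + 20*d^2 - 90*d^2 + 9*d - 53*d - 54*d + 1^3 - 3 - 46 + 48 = 12*d^3 - 70*d^2 - 98*d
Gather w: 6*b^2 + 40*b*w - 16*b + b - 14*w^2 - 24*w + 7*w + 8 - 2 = 6*b^2 - 15*b - 14*w^2 + w*(40*b - 17) + 6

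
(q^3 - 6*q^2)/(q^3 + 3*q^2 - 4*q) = q*(q - 6)/(q^2 + 3*q - 4)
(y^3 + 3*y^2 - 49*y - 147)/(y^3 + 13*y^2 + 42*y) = (y^2 - 4*y - 21)/(y*(y + 6))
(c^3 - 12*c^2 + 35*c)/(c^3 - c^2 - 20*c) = (c - 7)/(c + 4)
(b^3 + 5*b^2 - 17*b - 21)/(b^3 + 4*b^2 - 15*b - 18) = (b + 7)/(b + 6)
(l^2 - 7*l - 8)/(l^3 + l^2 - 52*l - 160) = (l + 1)/(l^2 + 9*l + 20)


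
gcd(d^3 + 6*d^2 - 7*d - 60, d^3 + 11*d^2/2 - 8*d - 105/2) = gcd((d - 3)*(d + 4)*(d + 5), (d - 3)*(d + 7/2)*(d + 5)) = d^2 + 2*d - 15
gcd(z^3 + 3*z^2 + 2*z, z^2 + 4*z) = z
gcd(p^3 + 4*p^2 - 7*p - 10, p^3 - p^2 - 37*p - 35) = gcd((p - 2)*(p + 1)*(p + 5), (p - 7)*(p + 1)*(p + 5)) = p^2 + 6*p + 5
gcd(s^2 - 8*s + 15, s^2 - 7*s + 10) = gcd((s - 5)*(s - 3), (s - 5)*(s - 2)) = s - 5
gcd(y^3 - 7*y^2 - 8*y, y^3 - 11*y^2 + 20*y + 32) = y^2 - 7*y - 8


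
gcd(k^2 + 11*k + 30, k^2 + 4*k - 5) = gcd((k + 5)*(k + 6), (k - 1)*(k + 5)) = k + 5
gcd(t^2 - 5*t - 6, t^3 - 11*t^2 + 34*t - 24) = t - 6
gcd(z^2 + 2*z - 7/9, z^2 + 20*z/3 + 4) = 1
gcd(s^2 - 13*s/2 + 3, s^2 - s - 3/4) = 1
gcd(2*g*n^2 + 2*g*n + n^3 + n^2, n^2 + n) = n^2 + n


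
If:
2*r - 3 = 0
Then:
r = 3/2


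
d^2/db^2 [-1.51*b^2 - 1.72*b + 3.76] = -3.02000000000000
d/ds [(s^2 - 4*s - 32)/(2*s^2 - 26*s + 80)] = -9/(2*s^2 - 20*s + 50)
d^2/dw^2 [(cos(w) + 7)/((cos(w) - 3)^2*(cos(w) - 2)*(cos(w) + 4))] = (886*(1 - cos(w)^2)^2 + 148*sin(w)^6 - 9*cos(w)^7 + 26*cos(w)^6 - 37*cos(w)^5 + 1816*cos(w)^3 - 3770*cos(w)^2 - 5132*cos(w) + 5566)/((cos(w) - 3)^4*(cos(w) - 2)^3*(cos(w) + 4)^3)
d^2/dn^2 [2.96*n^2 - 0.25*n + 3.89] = 5.92000000000000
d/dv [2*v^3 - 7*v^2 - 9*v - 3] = 6*v^2 - 14*v - 9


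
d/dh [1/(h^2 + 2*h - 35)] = 2*(-h - 1)/(h^2 + 2*h - 35)^2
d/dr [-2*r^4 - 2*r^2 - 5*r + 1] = -8*r^3 - 4*r - 5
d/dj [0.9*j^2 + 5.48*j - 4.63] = 1.8*j + 5.48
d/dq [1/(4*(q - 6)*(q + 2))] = (2 - q)/(2*(q^4 - 8*q^3 - 8*q^2 + 96*q + 144))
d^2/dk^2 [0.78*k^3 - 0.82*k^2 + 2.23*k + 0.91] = 4.68*k - 1.64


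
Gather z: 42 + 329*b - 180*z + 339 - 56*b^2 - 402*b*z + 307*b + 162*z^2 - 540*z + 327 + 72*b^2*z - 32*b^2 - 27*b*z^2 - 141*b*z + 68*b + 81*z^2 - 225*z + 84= -88*b^2 + 704*b + z^2*(243 - 27*b) + z*(72*b^2 - 543*b - 945) + 792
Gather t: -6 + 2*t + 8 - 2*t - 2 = 0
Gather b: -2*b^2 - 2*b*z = -2*b^2 - 2*b*z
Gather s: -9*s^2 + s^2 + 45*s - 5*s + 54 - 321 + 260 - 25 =-8*s^2 + 40*s - 32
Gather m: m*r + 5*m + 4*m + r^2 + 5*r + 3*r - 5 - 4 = m*(r + 9) + r^2 + 8*r - 9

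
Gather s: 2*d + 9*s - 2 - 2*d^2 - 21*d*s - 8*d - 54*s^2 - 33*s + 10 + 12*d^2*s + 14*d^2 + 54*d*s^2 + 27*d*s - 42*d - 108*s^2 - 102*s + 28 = 12*d^2 - 48*d + s^2*(54*d - 162) + s*(12*d^2 + 6*d - 126) + 36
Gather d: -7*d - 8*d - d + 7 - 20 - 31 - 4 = -16*d - 48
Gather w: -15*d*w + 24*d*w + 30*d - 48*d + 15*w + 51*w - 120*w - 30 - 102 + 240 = -18*d + w*(9*d - 54) + 108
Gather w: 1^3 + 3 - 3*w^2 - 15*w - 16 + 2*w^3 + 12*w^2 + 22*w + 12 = 2*w^3 + 9*w^2 + 7*w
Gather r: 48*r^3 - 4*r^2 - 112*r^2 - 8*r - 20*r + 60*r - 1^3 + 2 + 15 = 48*r^3 - 116*r^2 + 32*r + 16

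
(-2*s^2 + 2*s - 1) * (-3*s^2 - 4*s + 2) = 6*s^4 + 2*s^3 - 9*s^2 + 8*s - 2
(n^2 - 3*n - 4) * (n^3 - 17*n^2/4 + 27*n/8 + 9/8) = n^5 - 29*n^4/4 + 97*n^3/8 + 8*n^2 - 135*n/8 - 9/2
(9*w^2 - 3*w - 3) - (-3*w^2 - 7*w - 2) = 12*w^2 + 4*w - 1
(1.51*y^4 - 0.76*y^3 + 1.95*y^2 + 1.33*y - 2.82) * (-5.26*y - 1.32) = -7.9426*y^5 + 2.0044*y^4 - 9.2538*y^3 - 9.5698*y^2 + 13.0776*y + 3.7224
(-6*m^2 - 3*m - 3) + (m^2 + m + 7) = -5*m^2 - 2*m + 4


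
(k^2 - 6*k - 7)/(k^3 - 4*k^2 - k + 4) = (k - 7)/(k^2 - 5*k + 4)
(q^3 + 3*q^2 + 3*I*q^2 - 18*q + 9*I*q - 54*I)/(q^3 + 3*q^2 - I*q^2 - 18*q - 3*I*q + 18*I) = (q + 3*I)/(q - I)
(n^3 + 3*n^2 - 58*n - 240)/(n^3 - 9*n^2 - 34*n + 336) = (n + 5)/(n - 7)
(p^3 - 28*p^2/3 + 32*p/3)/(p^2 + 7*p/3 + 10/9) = 3*p*(3*p^2 - 28*p + 32)/(9*p^2 + 21*p + 10)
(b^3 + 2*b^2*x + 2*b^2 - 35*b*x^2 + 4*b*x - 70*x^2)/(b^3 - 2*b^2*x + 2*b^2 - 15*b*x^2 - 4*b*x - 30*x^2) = (b + 7*x)/(b + 3*x)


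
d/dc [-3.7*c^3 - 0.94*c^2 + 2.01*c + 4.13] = -11.1*c^2 - 1.88*c + 2.01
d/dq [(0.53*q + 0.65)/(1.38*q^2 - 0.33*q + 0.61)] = (-0.7314*q^2 - 1.794*q + 0.5378)/(1.9044*q^4 - 0.9108*q^3 + 1.7925*q^2 - 0.4026*q + 0.3721)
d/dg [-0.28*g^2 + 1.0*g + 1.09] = 1.0 - 0.56*g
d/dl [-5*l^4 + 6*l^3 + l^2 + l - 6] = -20*l^3 + 18*l^2 + 2*l + 1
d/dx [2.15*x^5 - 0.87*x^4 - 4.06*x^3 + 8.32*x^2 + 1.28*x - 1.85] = 10.75*x^4 - 3.48*x^3 - 12.18*x^2 + 16.64*x + 1.28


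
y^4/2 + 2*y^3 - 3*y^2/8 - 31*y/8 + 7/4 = (y/2 + 1)*(y - 1)*(y - 1/2)*(y + 7/2)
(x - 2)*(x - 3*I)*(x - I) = x^3 - 2*x^2 - 4*I*x^2 - 3*x + 8*I*x + 6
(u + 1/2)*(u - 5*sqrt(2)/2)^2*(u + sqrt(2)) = u^4 - 4*sqrt(2)*u^3 + u^3/2 - 2*sqrt(2)*u^2 + 5*u^2/2 + 5*u/4 + 25*sqrt(2)*u/2 + 25*sqrt(2)/4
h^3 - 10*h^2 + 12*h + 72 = (h - 6)^2*(h + 2)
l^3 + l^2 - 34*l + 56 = (l - 4)*(l - 2)*(l + 7)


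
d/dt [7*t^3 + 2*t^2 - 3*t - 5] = 21*t^2 + 4*t - 3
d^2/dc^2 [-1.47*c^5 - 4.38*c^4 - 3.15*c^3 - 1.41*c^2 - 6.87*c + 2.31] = -29.4*c^3 - 52.56*c^2 - 18.9*c - 2.82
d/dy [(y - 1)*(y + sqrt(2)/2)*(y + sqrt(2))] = 3*y^2 - 2*y + 3*sqrt(2)*y - 3*sqrt(2)/2 + 1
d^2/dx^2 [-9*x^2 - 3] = -18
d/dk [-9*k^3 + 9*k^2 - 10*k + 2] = -27*k^2 + 18*k - 10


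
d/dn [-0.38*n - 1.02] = -0.380000000000000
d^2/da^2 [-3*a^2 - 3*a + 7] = -6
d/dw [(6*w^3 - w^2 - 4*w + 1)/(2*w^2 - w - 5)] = 3*(4*w^4 - 4*w^3 - 27*w^2 + 2*w + 7)/(4*w^4 - 4*w^3 - 19*w^2 + 10*w + 25)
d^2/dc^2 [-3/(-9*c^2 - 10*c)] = 6*(-9*c*(9*c + 10) + 4*(9*c + 5)^2)/(c^3*(9*c + 10)^3)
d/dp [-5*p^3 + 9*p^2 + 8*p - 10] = -15*p^2 + 18*p + 8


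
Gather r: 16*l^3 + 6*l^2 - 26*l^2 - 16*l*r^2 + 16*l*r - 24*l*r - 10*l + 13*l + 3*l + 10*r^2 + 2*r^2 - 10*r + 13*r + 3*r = 16*l^3 - 20*l^2 + 6*l + r^2*(12 - 16*l) + r*(6 - 8*l)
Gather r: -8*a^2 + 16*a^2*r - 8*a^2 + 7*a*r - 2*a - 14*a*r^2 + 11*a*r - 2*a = -16*a^2 - 14*a*r^2 - 4*a + r*(16*a^2 + 18*a)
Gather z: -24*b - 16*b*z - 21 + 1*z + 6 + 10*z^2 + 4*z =-24*b + 10*z^2 + z*(5 - 16*b) - 15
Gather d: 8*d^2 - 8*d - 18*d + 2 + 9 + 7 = 8*d^2 - 26*d + 18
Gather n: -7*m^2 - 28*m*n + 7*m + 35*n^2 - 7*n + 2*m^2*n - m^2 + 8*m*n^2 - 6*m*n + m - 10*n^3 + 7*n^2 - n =-8*m^2 + 8*m - 10*n^3 + n^2*(8*m + 42) + n*(2*m^2 - 34*m - 8)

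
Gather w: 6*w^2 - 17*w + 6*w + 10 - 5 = 6*w^2 - 11*w + 5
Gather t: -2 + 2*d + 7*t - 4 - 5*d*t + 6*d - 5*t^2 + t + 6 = 8*d - 5*t^2 + t*(8 - 5*d)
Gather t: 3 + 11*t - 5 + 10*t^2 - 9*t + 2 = 10*t^2 + 2*t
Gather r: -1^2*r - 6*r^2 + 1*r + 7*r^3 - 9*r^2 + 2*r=7*r^3 - 15*r^2 + 2*r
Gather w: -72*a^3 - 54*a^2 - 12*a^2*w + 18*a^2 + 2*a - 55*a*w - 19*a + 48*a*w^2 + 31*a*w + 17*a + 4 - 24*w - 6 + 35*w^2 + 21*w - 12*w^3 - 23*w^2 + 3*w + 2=-72*a^3 - 36*a^2 - 12*w^3 + w^2*(48*a + 12) + w*(-12*a^2 - 24*a)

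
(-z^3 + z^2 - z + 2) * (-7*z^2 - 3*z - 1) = 7*z^5 - 4*z^4 + 5*z^3 - 12*z^2 - 5*z - 2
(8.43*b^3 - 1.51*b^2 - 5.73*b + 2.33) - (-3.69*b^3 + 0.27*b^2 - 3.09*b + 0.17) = 12.12*b^3 - 1.78*b^2 - 2.64*b + 2.16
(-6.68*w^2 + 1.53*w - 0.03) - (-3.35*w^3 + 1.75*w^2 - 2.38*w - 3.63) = 3.35*w^3 - 8.43*w^2 + 3.91*w + 3.6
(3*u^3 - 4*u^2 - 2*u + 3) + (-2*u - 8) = 3*u^3 - 4*u^2 - 4*u - 5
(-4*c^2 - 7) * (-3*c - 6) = 12*c^3 + 24*c^2 + 21*c + 42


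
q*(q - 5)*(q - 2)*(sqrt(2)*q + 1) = sqrt(2)*q^4 - 7*sqrt(2)*q^3 + q^3 - 7*q^2 + 10*sqrt(2)*q^2 + 10*q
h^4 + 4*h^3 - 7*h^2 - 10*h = h*(h - 2)*(h + 1)*(h + 5)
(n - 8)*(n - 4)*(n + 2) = n^3 - 10*n^2 + 8*n + 64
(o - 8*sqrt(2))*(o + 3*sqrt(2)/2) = o^2 - 13*sqrt(2)*o/2 - 24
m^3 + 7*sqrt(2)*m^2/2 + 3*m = m*(m + sqrt(2)/2)*(m + 3*sqrt(2))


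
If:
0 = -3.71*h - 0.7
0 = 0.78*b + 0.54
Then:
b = -0.69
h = -0.19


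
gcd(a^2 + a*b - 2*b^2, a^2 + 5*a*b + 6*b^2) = a + 2*b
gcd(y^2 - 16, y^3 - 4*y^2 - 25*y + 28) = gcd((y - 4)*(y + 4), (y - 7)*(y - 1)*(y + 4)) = y + 4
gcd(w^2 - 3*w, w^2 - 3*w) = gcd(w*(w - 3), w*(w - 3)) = w^2 - 3*w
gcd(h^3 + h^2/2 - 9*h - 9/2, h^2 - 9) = h^2 - 9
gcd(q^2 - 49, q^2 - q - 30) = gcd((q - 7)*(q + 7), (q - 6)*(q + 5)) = 1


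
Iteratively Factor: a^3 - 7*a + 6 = (a - 1)*(a^2 + a - 6) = (a - 2)*(a - 1)*(a + 3)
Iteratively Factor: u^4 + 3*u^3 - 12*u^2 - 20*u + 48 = (u - 2)*(u^3 + 5*u^2 - 2*u - 24) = (u - 2)^2*(u^2 + 7*u + 12) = (u - 2)^2*(u + 4)*(u + 3)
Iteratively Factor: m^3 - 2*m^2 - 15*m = (m - 5)*(m^2 + 3*m) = (m - 5)*(m + 3)*(m)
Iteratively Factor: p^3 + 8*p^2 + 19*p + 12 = (p + 1)*(p^2 + 7*p + 12) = (p + 1)*(p + 3)*(p + 4)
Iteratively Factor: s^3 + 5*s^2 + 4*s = (s + 1)*(s^2 + 4*s) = s*(s + 1)*(s + 4)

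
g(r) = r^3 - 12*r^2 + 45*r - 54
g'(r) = 3*r^2 - 24*r + 45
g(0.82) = -24.62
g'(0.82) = 27.34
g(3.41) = -0.44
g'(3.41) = -1.96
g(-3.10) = -338.61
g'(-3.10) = 148.23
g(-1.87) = -186.65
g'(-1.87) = 100.37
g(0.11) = -49.19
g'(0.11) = 42.40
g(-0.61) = -86.14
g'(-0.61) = 60.76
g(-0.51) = -80.20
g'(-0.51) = 58.02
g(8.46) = 73.34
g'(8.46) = 56.67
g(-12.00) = -4050.00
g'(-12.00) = 765.00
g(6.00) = 0.00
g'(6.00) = 9.00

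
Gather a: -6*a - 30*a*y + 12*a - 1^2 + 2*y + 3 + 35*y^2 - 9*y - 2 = a*(6 - 30*y) + 35*y^2 - 7*y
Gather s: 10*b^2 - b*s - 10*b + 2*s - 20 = 10*b^2 - 10*b + s*(2 - b) - 20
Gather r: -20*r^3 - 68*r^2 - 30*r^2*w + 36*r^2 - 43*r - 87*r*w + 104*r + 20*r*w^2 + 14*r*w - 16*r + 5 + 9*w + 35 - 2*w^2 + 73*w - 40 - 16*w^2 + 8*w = -20*r^3 + r^2*(-30*w - 32) + r*(20*w^2 - 73*w + 45) - 18*w^2 + 90*w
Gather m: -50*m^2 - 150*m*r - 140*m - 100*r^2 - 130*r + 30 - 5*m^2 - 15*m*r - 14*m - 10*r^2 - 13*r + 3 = -55*m^2 + m*(-165*r - 154) - 110*r^2 - 143*r + 33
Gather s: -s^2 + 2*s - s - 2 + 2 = -s^2 + s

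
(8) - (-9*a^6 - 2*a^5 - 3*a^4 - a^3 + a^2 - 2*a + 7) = 9*a^6 + 2*a^5 + 3*a^4 + a^3 - a^2 + 2*a + 1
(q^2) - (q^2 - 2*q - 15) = 2*q + 15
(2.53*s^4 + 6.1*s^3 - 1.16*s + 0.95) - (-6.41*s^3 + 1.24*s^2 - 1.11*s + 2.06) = 2.53*s^4 + 12.51*s^3 - 1.24*s^2 - 0.0499999999999998*s - 1.11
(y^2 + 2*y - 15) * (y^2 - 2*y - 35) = y^4 - 54*y^2 - 40*y + 525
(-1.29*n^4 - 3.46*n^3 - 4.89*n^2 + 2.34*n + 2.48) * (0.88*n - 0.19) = -1.1352*n^5 - 2.7997*n^4 - 3.6458*n^3 + 2.9883*n^2 + 1.7378*n - 0.4712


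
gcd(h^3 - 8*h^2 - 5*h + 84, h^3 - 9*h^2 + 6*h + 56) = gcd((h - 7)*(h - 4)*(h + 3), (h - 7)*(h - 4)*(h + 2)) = h^2 - 11*h + 28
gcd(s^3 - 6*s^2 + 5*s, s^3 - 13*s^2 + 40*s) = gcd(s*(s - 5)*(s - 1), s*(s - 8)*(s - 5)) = s^2 - 5*s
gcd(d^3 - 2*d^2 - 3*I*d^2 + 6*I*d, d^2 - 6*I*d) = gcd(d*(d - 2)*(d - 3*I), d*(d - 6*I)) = d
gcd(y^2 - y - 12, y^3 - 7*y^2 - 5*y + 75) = y + 3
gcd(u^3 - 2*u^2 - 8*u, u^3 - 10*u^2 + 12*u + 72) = u + 2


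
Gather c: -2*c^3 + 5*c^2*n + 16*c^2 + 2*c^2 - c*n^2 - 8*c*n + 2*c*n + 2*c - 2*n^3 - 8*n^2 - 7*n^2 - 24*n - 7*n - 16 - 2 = -2*c^3 + c^2*(5*n + 18) + c*(-n^2 - 6*n + 2) - 2*n^3 - 15*n^2 - 31*n - 18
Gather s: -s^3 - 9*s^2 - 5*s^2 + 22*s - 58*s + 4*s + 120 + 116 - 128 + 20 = -s^3 - 14*s^2 - 32*s + 128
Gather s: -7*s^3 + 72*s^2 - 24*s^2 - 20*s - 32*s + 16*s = -7*s^3 + 48*s^2 - 36*s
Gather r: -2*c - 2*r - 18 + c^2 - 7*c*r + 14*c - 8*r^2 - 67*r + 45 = c^2 + 12*c - 8*r^2 + r*(-7*c - 69) + 27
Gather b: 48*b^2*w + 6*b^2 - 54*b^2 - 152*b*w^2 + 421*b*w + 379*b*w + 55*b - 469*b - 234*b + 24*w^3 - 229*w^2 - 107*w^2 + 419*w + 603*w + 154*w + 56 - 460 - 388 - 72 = b^2*(48*w - 48) + b*(-152*w^2 + 800*w - 648) + 24*w^3 - 336*w^2 + 1176*w - 864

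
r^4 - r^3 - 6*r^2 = r^2*(r - 3)*(r + 2)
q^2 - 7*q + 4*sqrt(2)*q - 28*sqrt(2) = (q - 7)*(q + 4*sqrt(2))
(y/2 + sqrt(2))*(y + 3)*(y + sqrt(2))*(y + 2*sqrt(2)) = y^4/2 + 3*y^3/2 + 5*sqrt(2)*y^3/2 + 8*y^2 + 15*sqrt(2)*y^2/2 + 4*sqrt(2)*y + 24*y + 12*sqrt(2)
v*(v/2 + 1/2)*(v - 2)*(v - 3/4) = v^4/2 - 7*v^3/8 - 5*v^2/8 + 3*v/4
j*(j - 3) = j^2 - 3*j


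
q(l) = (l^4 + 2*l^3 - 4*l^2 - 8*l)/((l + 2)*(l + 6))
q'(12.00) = 18.59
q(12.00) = 93.33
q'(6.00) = 7.33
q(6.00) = 16.00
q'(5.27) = 6.05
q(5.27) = 11.12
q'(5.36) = 6.21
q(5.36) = 11.67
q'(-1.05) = -0.26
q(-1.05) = 0.61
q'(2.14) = 1.18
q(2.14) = 0.15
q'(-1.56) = 0.62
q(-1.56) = 0.55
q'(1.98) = 0.98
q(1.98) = -0.02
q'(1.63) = 0.56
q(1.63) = -0.29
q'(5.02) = 5.62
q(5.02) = 9.66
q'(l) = (4*l^3 + 6*l^2 - 8*l - 8)/((l + 2)*(l + 6)) - (l^4 + 2*l^3 - 4*l^2 - 8*l)/((l + 2)*(l + 6)^2) - (l^4 + 2*l^3 - 4*l^2 - 8*l)/((l + 2)^2*(l + 6))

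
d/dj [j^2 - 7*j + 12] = 2*j - 7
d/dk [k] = 1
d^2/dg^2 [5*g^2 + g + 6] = 10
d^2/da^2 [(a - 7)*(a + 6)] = 2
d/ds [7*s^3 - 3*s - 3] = 21*s^2 - 3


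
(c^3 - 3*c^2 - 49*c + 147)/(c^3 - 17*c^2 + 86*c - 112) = (c^2 + 4*c - 21)/(c^2 - 10*c + 16)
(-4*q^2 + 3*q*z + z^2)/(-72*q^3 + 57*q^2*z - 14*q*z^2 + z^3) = (4*q^2 - 3*q*z - z^2)/(72*q^3 - 57*q^2*z + 14*q*z^2 - z^3)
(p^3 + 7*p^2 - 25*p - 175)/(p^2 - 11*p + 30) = (p^2 + 12*p + 35)/(p - 6)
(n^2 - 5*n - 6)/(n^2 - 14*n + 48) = (n + 1)/(n - 8)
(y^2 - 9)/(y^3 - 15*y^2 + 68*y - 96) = (y + 3)/(y^2 - 12*y + 32)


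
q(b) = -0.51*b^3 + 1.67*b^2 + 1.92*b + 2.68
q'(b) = -1.53*b^2 + 3.34*b + 1.92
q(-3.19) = 30.10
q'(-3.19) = -24.30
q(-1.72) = 6.91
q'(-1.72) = -8.35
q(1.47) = 7.49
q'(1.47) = 3.52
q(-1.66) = 6.43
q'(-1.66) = -7.84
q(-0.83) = 2.53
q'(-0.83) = -1.91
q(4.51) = -1.48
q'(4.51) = -14.14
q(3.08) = 9.53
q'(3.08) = -2.31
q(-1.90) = 8.56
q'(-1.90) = -9.95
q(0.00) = 2.68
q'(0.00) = 1.92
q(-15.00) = 2070.88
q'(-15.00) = -392.43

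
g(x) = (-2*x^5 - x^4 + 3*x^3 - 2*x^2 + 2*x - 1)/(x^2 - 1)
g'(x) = -2*x*(-2*x^5 - x^4 + 3*x^3 - 2*x^2 + 2*x - 1)/(x^2 - 1)^2 + (-10*x^4 - 4*x^3 + 9*x^2 - 4*x + 2)/(x^2 - 1) = (-6*x^6 - 2*x^5 + 13*x^4 + 4*x^3 - 11*x^2 + 6*x - 2)/(x^4 - 2*x^2 + 1)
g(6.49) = -584.97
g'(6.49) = -264.75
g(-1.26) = -15.09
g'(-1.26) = -57.68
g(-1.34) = -11.40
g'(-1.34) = -37.28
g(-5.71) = 330.36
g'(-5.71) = -183.35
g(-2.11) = 6.23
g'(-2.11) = -24.28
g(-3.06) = 40.31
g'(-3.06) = -49.86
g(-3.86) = 92.14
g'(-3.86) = -81.08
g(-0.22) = 1.65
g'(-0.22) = -4.27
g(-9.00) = 1364.61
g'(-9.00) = -467.05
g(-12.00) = 3296.72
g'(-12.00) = -839.03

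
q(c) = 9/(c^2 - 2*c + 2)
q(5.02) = 0.52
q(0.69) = 8.21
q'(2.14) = -3.88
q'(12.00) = -0.01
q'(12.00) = -0.01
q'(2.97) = -1.49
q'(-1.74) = 0.68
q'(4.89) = -0.27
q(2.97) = 1.84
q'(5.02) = -0.25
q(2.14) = 3.91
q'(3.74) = -0.68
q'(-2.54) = 0.35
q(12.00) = 0.07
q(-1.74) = 1.06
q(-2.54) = 0.67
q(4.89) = 0.56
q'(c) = 9*(2 - 2*c)/(c^2 - 2*c + 2)^2 = 18*(1 - c)/(c^2 - 2*c + 2)^2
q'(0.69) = 4.64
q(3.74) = 1.06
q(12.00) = 0.07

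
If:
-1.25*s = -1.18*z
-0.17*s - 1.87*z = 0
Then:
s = 0.00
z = 0.00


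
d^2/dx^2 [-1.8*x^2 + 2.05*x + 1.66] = -3.60000000000000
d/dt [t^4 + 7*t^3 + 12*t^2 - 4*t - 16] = 4*t^3 + 21*t^2 + 24*t - 4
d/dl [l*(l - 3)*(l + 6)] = 3*l^2 + 6*l - 18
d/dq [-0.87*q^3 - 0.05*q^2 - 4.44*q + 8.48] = -2.61*q^2 - 0.1*q - 4.44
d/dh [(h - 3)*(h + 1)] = 2*h - 2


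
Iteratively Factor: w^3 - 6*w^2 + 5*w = (w - 5)*(w^2 - w) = (w - 5)*(w - 1)*(w)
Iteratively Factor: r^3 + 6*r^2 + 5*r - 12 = (r + 4)*(r^2 + 2*r - 3) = (r + 3)*(r + 4)*(r - 1)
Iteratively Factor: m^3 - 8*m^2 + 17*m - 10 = (m - 1)*(m^2 - 7*m + 10) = (m - 5)*(m - 1)*(m - 2)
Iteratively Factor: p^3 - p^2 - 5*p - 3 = (p + 1)*(p^2 - 2*p - 3) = (p - 3)*(p + 1)*(p + 1)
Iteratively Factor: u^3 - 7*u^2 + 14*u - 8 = (u - 2)*(u^2 - 5*u + 4) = (u - 2)*(u - 1)*(u - 4)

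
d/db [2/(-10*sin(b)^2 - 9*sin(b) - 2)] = 2*(20*sin(b) + 9)*cos(b)/(10*sin(b)^2 + 9*sin(b) + 2)^2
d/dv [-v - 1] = -1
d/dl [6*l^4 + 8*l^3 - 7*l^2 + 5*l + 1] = 24*l^3 + 24*l^2 - 14*l + 5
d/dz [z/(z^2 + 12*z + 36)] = (6 - z)/(z^3 + 18*z^2 + 108*z + 216)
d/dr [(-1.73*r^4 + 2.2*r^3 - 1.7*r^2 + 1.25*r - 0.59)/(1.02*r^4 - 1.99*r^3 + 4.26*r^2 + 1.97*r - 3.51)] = (1.1987*r^6 - 11.2716*r^5 - 8.0603*r^4 + 40.3394*r^3 - 35.3623*r^2 + 16.9608*r - 3.2252)/(1.0404*r^8 - 4.0596*r^7 + 12.6505*r^6 - 12.936*r^5 + 3.1466*r^4 + 30.7542*r^3 - 26.0243*r^2 - 13.8294*r + 12.3201)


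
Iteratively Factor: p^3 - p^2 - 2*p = (p + 1)*(p^2 - 2*p) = p*(p + 1)*(p - 2)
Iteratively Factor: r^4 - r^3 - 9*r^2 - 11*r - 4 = (r + 1)*(r^3 - 2*r^2 - 7*r - 4) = (r - 4)*(r + 1)*(r^2 + 2*r + 1) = (r - 4)*(r + 1)^2*(r + 1)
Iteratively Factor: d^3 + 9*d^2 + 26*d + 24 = (d + 4)*(d^2 + 5*d + 6) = (d + 3)*(d + 4)*(d + 2)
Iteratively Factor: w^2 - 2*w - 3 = (w - 3)*(w + 1)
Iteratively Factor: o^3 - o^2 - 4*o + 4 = (o + 2)*(o^2 - 3*o + 2) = (o - 1)*(o + 2)*(o - 2)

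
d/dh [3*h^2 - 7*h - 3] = 6*h - 7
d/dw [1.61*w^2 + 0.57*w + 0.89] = 3.22*w + 0.57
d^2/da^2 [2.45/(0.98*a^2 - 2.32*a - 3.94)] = (4.70596*a^2 - 11.14064*a - 2.45*(1.96*a - 2.32)*(3.92*a - 4.64) - 18.91988)/(-0.98*a^2 + 2.32*a + 3.94)^3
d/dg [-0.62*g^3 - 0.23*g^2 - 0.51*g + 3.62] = -1.86*g^2 - 0.46*g - 0.51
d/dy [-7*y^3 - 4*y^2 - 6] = y*(-21*y - 8)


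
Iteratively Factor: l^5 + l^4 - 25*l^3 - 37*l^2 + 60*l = (l)*(l^4 + l^3 - 25*l^2 - 37*l + 60) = l*(l - 5)*(l^3 + 6*l^2 + 5*l - 12) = l*(l - 5)*(l + 3)*(l^2 + 3*l - 4) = l*(l - 5)*(l + 3)*(l + 4)*(l - 1)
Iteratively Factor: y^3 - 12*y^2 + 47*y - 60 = (y - 4)*(y^2 - 8*y + 15) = (y - 4)*(y - 3)*(y - 5)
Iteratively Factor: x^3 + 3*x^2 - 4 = (x + 2)*(x^2 + x - 2) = (x + 2)^2*(x - 1)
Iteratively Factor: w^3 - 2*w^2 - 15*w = (w)*(w^2 - 2*w - 15) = w*(w + 3)*(w - 5)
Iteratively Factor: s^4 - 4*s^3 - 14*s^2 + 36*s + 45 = (s - 5)*(s^3 + s^2 - 9*s - 9) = (s - 5)*(s + 1)*(s^2 - 9) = (s - 5)*(s + 1)*(s + 3)*(s - 3)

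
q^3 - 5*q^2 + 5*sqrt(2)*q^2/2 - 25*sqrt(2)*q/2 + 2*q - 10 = (q - 5)*(q + sqrt(2)/2)*(q + 2*sqrt(2))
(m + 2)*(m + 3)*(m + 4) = m^3 + 9*m^2 + 26*m + 24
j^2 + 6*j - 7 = (j - 1)*(j + 7)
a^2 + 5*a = a*(a + 5)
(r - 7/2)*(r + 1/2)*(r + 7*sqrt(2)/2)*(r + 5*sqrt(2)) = r^4 - 3*r^3 + 17*sqrt(2)*r^3/2 - 51*sqrt(2)*r^2/2 + 133*r^2/4 - 105*r - 119*sqrt(2)*r/8 - 245/4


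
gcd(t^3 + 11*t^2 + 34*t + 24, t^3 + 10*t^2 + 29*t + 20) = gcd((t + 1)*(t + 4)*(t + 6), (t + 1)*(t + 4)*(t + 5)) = t^2 + 5*t + 4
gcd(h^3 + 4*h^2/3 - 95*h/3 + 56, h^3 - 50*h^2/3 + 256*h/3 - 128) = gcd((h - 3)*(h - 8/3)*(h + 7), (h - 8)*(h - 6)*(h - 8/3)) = h - 8/3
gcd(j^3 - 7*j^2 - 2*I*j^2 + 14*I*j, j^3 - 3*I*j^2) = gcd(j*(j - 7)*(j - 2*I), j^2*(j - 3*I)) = j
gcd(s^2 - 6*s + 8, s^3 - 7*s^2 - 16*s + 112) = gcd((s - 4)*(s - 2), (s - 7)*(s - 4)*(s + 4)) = s - 4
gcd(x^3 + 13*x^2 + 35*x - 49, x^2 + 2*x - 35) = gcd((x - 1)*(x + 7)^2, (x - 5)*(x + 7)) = x + 7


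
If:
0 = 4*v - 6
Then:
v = 3/2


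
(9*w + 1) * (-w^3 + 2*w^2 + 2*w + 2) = -9*w^4 + 17*w^3 + 20*w^2 + 20*w + 2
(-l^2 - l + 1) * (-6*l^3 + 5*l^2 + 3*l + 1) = 6*l^5 + l^4 - 14*l^3 + l^2 + 2*l + 1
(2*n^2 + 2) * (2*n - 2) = 4*n^3 - 4*n^2 + 4*n - 4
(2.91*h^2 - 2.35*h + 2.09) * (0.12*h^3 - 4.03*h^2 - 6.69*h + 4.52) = 0.3492*h^5 - 12.0093*h^4 - 9.7466*h^3 + 20.452*h^2 - 24.6041*h + 9.4468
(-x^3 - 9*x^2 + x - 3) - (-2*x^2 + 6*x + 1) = -x^3 - 7*x^2 - 5*x - 4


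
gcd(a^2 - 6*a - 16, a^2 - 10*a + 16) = a - 8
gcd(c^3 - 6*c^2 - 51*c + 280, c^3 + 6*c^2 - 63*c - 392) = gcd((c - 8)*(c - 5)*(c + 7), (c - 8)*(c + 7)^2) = c^2 - c - 56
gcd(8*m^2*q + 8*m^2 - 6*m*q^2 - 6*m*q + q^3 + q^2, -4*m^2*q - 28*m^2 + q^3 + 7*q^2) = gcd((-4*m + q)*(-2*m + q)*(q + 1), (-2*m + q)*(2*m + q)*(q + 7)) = -2*m + q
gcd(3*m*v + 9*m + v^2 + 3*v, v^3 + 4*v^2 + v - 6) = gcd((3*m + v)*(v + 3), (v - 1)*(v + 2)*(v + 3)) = v + 3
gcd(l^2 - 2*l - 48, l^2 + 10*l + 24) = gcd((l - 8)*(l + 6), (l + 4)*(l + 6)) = l + 6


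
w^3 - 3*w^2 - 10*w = w*(w - 5)*(w + 2)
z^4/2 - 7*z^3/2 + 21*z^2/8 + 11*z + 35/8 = (z/2 + 1/4)*(z - 5)*(z - 7/2)*(z + 1)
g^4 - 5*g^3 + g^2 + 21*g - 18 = (g - 3)^2*(g - 1)*(g + 2)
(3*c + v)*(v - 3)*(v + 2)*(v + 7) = 3*c*v^3 + 18*c*v^2 - 39*c*v - 126*c + v^4 + 6*v^3 - 13*v^2 - 42*v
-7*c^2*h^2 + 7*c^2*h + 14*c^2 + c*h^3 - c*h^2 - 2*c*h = (-7*c + h)*(h - 2)*(c*h + c)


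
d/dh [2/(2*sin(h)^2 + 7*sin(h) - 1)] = -2*(4*sin(h) + 7)*cos(h)/(7*sin(h) - cos(2*h))^2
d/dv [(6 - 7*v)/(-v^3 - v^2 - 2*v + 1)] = (7*v^3 + 7*v^2 + 14*v - (7*v - 6)*(3*v^2 + 2*v + 2) - 7)/(v^3 + v^2 + 2*v - 1)^2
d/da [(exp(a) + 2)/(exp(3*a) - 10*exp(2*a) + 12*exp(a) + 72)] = -2*exp(a)/(exp(3*a) - 18*exp(2*a) + 108*exp(a) - 216)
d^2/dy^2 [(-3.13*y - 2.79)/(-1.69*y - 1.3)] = (2.183818 - 3.5527136788005e-15*y)/(1.69*y + 1.3)^3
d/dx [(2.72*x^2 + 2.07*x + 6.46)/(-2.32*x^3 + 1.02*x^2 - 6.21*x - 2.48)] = (6.3104*x^4 + 9.6048*x^3 + 25.959*x^2 - 26.6696*x + 34.983)/(5.3824*x^6 - 4.7328*x^5 + 29.8548*x^4 - 1.1612*x^3 + 33.5049*x^2 + 30.8016*x + 6.1504)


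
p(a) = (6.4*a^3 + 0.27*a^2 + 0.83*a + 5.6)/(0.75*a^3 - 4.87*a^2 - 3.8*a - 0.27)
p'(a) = (-2.25*a^2 + 9.74*a + 3.8)*(6.4*a^3 + 0.27*a^2 + 0.83*a + 5.6)/(0.75*a^3 - 4.87*a^2 - 3.8*a - 0.27)^2 + (19.2*a^2 + 0.54*a + 0.83)/(0.75*a^3 - 4.87*a^2 - 3.8*a - 0.27) = (1.77635683940025e-15*a^5 - 31.3705*a^4 - 49.885*a^3 - 14.7679*a^2 + 54.3982*a + 21.0559)/(0.5625*a^6 - 7.305*a^5 + 18.0169*a^4 + 36.607*a^3 + 17.0698*a^2 + 2.052*a + 0.0729)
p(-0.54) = 17.32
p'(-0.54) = -125.12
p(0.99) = -1.60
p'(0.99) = -0.28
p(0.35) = -2.86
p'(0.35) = 7.62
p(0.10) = -8.16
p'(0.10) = 53.98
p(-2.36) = 2.79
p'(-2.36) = -0.63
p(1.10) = -1.64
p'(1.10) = -0.56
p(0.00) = -20.74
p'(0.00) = 288.83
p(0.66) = -1.73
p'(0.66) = 1.38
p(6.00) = -38.55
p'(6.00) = -38.98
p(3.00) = -5.20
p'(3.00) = -3.09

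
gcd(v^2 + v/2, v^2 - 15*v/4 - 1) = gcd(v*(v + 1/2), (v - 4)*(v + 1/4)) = 1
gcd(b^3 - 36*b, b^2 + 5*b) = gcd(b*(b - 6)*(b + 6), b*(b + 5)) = b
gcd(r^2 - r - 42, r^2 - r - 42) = r^2 - r - 42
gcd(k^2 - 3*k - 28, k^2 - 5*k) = 1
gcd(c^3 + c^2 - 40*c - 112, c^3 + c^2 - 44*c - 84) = c - 7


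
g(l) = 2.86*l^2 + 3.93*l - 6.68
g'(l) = 5.72*l + 3.93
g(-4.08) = 24.89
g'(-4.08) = -19.41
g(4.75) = 76.52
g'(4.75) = 31.10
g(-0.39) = -7.78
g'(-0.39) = 1.70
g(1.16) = 1.73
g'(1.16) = 10.57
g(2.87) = 28.16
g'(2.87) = 20.35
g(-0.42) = -7.83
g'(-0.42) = 1.53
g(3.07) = 32.34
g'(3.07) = 21.49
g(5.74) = 110.11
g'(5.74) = 36.76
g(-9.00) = 189.61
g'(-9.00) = -47.55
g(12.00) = 452.32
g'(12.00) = 72.57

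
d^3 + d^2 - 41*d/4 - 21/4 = (d - 3)*(d + 1/2)*(d + 7/2)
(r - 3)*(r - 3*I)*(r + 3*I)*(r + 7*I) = r^4 - 3*r^3 + 7*I*r^3 + 9*r^2 - 21*I*r^2 - 27*r + 63*I*r - 189*I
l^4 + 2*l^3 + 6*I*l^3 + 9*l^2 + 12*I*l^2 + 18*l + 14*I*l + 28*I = (l + 2)*(l - 2*I)*(l + I)*(l + 7*I)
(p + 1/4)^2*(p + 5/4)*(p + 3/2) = p^4 + 13*p^3/4 + 53*p^2/16 + 71*p/64 + 15/128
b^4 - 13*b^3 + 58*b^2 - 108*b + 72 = (b - 6)*(b - 3)*(b - 2)^2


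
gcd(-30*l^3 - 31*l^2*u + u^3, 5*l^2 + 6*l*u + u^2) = 5*l^2 + 6*l*u + u^2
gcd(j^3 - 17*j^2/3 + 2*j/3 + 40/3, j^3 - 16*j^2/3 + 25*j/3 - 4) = 1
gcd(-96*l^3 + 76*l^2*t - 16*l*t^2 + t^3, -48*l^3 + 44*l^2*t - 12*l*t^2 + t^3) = 12*l^2 - 8*l*t + t^2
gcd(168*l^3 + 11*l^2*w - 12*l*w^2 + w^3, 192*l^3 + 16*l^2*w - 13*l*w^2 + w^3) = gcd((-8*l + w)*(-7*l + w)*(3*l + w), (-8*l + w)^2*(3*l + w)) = -24*l^2 - 5*l*w + w^2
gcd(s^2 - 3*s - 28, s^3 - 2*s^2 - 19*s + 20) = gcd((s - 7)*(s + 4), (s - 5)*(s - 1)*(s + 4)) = s + 4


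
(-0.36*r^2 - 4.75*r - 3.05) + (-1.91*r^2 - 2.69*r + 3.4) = -2.27*r^2 - 7.44*r + 0.35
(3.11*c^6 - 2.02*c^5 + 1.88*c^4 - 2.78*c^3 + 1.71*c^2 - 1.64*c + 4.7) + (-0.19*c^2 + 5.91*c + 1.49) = 3.11*c^6 - 2.02*c^5 + 1.88*c^4 - 2.78*c^3 + 1.52*c^2 + 4.27*c + 6.19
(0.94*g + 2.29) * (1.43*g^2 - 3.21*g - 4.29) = 1.3442*g^3 + 0.2573*g^2 - 11.3835*g - 9.8241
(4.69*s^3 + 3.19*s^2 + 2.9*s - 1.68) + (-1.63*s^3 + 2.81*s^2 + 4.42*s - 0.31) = 3.06*s^3 + 6.0*s^2 + 7.32*s - 1.99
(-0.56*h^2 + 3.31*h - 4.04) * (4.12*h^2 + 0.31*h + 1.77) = -2.3072*h^4 + 13.4636*h^3 - 16.6099*h^2 + 4.6063*h - 7.1508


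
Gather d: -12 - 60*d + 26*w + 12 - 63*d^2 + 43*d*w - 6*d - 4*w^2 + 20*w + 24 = -63*d^2 + d*(43*w - 66) - 4*w^2 + 46*w + 24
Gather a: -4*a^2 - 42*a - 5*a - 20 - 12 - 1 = -4*a^2 - 47*a - 33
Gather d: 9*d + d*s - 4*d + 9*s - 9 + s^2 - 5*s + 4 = d*(s + 5) + s^2 + 4*s - 5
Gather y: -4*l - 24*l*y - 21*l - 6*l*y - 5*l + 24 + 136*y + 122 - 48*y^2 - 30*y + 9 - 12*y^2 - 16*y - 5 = -30*l - 60*y^2 + y*(90 - 30*l) + 150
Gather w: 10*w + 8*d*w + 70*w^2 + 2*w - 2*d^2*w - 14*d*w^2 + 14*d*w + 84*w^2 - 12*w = w^2*(154 - 14*d) + w*(-2*d^2 + 22*d)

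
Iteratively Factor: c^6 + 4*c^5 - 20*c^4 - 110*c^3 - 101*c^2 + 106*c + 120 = (c - 1)*(c^5 + 5*c^4 - 15*c^3 - 125*c^2 - 226*c - 120) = (c - 1)*(c + 3)*(c^4 + 2*c^3 - 21*c^2 - 62*c - 40) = (c - 5)*(c - 1)*(c + 3)*(c^3 + 7*c^2 + 14*c + 8) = (c - 5)*(c - 1)*(c + 3)*(c + 4)*(c^2 + 3*c + 2) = (c - 5)*(c - 1)*(c + 2)*(c + 3)*(c + 4)*(c + 1)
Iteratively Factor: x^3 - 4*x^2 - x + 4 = (x + 1)*(x^2 - 5*x + 4) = (x - 4)*(x + 1)*(x - 1)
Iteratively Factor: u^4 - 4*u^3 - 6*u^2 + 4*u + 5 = (u - 5)*(u^3 + u^2 - u - 1) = (u - 5)*(u + 1)*(u^2 - 1) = (u - 5)*(u - 1)*(u + 1)*(u + 1)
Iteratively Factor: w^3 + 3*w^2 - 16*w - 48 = (w + 3)*(w^2 - 16) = (w - 4)*(w + 3)*(w + 4)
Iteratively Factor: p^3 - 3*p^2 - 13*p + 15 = (p + 3)*(p^2 - 6*p + 5) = (p - 1)*(p + 3)*(p - 5)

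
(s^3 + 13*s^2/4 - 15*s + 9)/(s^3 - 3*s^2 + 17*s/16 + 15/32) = 8*(s^2 + 4*s - 12)/(8*s^2 - 18*s - 5)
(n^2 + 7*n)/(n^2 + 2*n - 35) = n/(n - 5)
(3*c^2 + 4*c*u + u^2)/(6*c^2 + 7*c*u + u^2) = (3*c + u)/(6*c + u)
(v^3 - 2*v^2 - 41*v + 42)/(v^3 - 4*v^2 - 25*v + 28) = (v + 6)/(v + 4)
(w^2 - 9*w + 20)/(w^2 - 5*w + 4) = (w - 5)/(w - 1)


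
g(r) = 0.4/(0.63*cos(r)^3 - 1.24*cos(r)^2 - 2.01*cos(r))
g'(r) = 0.4*(1.89*sin(r)*cos(r)^2 - 2.48*sin(r)*cos(r) - 2.01*sin(r))/(0.63*cos(r)^3 - 1.24*cos(r)^2 - 2.01*cos(r))^2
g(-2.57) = 0.91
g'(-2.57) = -1.59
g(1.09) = -0.35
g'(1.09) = -0.76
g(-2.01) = 0.69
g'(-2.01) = 0.66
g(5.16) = -0.38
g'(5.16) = 0.89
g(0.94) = -0.27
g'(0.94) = -0.41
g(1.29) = -0.63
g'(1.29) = -2.40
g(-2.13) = 0.64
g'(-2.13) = 0.14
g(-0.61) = -0.19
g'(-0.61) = 0.14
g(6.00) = -0.16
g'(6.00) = 0.05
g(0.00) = -0.15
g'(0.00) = 0.00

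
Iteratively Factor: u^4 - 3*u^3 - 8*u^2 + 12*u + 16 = (u - 2)*(u^3 - u^2 - 10*u - 8) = (u - 2)*(u + 1)*(u^2 - 2*u - 8) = (u - 2)*(u + 1)*(u + 2)*(u - 4)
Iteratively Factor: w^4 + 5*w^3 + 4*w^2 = (w)*(w^3 + 5*w^2 + 4*w) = w*(w + 1)*(w^2 + 4*w) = w*(w + 1)*(w + 4)*(w)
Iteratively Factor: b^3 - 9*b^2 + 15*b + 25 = (b - 5)*(b^2 - 4*b - 5) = (b - 5)*(b + 1)*(b - 5)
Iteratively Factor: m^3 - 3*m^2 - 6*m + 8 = (m + 2)*(m^2 - 5*m + 4) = (m - 1)*(m + 2)*(m - 4)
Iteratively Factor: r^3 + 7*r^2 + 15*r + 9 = (r + 3)*(r^2 + 4*r + 3) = (r + 3)^2*(r + 1)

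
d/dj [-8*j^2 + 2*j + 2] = 2 - 16*j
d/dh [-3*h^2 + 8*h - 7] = 8 - 6*h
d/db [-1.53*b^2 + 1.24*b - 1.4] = 1.24 - 3.06*b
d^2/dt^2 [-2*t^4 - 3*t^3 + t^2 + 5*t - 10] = -24*t^2 - 18*t + 2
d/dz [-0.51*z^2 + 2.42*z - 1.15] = 2.42 - 1.02*z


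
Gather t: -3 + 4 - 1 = 0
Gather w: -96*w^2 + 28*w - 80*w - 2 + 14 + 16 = -96*w^2 - 52*w + 28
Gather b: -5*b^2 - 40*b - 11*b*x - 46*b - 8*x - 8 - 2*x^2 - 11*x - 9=-5*b^2 + b*(-11*x - 86) - 2*x^2 - 19*x - 17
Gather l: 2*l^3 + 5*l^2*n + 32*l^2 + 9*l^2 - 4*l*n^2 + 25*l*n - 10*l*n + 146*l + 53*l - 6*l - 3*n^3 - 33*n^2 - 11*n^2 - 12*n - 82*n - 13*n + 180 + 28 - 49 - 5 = 2*l^3 + l^2*(5*n + 41) + l*(-4*n^2 + 15*n + 193) - 3*n^3 - 44*n^2 - 107*n + 154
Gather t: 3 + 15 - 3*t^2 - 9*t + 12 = -3*t^2 - 9*t + 30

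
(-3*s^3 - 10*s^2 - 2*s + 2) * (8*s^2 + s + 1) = -24*s^5 - 83*s^4 - 29*s^3 + 4*s^2 + 2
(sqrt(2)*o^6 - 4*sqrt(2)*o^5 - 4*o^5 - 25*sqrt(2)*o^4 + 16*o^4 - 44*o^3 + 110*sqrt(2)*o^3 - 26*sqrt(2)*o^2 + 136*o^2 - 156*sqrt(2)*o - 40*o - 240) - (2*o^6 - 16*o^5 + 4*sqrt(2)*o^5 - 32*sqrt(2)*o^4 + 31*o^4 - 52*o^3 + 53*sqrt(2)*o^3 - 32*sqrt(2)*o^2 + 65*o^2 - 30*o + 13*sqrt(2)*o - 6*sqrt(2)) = -2*o^6 + sqrt(2)*o^6 - 8*sqrt(2)*o^5 + 12*o^5 - 15*o^4 + 7*sqrt(2)*o^4 + 8*o^3 + 57*sqrt(2)*o^3 + 6*sqrt(2)*o^2 + 71*o^2 - 169*sqrt(2)*o - 10*o - 240 + 6*sqrt(2)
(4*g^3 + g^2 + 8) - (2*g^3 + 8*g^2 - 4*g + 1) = 2*g^3 - 7*g^2 + 4*g + 7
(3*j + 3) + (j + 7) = 4*j + 10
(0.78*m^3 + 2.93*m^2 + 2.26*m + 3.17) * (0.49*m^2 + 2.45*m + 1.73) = 0.3822*m^5 + 3.3467*m^4 + 9.6353*m^3 + 12.1592*m^2 + 11.6763*m + 5.4841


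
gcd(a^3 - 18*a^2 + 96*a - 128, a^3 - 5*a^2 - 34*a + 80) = a^2 - 10*a + 16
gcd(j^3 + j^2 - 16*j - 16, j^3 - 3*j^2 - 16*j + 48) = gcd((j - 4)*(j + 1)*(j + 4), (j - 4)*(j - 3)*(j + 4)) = j^2 - 16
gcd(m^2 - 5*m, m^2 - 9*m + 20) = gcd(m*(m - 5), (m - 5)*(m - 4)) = m - 5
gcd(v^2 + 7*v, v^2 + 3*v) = v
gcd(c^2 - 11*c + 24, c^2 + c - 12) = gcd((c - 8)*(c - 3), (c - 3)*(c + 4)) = c - 3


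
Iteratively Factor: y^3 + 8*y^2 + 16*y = (y)*(y^2 + 8*y + 16) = y*(y + 4)*(y + 4)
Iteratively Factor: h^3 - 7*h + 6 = (h - 2)*(h^2 + 2*h - 3) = (h - 2)*(h + 3)*(h - 1)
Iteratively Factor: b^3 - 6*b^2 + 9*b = (b - 3)*(b^2 - 3*b) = (b - 3)^2*(b)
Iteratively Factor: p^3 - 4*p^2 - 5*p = (p)*(p^2 - 4*p - 5) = p*(p - 5)*(p + 1)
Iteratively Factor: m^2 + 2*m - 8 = (m + 4)*(m - 2)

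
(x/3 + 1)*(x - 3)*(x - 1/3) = x^3/3 - x^2/9 - 3*x + 1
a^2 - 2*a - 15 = (a - 5)*(a + 3)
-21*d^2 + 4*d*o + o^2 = (-3*d + o)*(7*d + o)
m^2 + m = m*(m + 1)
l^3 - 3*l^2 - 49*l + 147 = (l - 7)*(l - 3)*(l + 7)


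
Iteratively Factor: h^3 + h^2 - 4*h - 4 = (h + 1)*(h^2 - 4) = (h - 2)*(h + 1)*(h + 2)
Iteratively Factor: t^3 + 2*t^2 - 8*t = (t - 2)*(t^2 + 4*t) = (t - 2)*(t + 4)*(t)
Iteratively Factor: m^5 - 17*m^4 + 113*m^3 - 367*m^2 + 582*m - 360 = (m - 2)*(m^4 - 15*m^3 + 83*m^2 - 201*m + 180) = (m - 5)*(m - 2)*(m^3 - 10*m^2 + 33*m - 36) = (m - 5)*(m - 3)*(m - 2)*(m^2 - 7*m + 12) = (m - 5)*(m - 3)^2*(m - 2)*(m - 4)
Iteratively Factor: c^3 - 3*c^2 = (c)*(c^2 - 3*c) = c*(c - 3)*(c)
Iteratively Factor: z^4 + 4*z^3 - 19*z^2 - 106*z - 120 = (z + 3)*(z^3 + z^2 - 22*z - 40) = (z - 5)*(z + 3)*(z^2 + 6*z + 8) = (z - 5)*(z + 2)*(z + 3)*(z + 4)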